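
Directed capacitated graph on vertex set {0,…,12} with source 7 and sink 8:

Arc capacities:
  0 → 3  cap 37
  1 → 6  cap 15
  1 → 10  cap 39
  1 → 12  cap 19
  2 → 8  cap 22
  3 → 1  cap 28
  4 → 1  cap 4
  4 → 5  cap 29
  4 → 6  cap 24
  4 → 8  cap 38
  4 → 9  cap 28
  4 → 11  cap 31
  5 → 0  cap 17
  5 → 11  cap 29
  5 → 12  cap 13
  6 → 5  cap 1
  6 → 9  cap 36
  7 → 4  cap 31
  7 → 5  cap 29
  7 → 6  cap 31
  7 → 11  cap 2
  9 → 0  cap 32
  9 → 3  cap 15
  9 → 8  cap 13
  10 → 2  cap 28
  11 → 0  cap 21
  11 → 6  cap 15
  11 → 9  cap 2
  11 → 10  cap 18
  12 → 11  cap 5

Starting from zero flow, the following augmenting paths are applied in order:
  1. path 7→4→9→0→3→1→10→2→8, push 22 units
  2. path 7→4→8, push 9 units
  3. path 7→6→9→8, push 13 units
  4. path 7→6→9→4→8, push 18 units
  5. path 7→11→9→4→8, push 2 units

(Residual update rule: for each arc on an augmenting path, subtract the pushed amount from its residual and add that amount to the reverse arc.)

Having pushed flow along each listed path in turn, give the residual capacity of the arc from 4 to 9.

after path 1 (7→4→9→0→3→1→10→2→8, push 22): res(4,9)=6
after path 2 (7→4→8, push 9): res(4,9)=6
after path 3 (7→6→9→8, push 13): res(4,9)=6
after path 4 (7→6→9→4→8, push 18): res(4,9)=24
after path 5 (7→11→9→4→8, push 2): res(4,9)=26

Residual capacity of (4,9): 26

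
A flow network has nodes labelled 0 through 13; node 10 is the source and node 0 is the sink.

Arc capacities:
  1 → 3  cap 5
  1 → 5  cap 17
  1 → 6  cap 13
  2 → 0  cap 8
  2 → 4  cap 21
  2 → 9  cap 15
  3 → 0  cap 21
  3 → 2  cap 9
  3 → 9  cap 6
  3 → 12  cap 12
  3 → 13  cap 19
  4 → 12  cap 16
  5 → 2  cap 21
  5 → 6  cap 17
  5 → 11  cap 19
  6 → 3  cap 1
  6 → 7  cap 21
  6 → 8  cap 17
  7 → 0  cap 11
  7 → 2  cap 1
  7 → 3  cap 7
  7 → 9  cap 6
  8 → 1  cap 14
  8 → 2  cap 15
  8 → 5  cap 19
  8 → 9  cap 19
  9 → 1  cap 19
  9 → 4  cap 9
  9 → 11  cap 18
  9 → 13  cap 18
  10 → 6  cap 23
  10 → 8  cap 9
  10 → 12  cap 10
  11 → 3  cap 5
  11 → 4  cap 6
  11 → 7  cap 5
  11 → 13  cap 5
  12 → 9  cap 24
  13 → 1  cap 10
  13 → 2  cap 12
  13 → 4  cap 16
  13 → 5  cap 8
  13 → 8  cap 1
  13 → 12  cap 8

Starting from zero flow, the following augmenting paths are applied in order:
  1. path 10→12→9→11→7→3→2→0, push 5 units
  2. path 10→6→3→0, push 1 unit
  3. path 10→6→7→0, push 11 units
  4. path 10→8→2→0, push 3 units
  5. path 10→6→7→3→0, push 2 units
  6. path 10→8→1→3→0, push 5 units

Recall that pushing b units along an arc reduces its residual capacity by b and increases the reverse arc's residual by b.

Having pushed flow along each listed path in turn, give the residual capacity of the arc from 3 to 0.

after path 1 (10→12→9→11→7→3→2→0, push 5): res(3,0)=21
after path 2 (10→6→3→0, push 1): res(3,0)=20
after path 3 (10→6→7→0, push 11): res(3,0)=20
after path 4 (10→8→2→0, push 3): res(3,0)=20
after path 5 (10→6→7→3→0, push 2): res(3,0)=18
after path 6 (10→8→1→3→0, push 5): res(3,0)=13

Residual capacity of (3,0): 13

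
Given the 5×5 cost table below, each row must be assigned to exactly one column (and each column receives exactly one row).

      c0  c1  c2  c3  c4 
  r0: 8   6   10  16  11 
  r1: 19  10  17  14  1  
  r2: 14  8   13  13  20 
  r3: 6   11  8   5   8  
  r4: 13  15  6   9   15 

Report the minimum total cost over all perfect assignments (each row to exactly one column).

Minimum assignment cost: 28

optimal assignment: row0→col0 (cost 8), row1→col4 (cost 1), row2→col1 (cost 8), row3→col3 (cost 5), row4→col2 (cost 6)
total = 8 + 1 + 8 + 5 + 6 = 28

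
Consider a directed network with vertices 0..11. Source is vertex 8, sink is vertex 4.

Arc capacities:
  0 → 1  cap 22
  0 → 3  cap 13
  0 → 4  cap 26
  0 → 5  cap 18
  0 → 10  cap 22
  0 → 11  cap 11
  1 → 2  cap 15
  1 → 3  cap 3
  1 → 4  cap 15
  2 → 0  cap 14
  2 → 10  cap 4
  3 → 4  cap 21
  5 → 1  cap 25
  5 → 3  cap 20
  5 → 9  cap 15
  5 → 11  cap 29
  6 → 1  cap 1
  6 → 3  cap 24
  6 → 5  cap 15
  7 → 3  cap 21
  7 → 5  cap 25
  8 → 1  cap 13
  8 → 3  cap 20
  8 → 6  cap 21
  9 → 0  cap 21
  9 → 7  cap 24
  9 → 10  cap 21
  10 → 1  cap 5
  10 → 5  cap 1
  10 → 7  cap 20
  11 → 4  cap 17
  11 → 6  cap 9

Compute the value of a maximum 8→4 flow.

augment #1: 8→1→4 bottleneck 13, total now 13
augment #2: 8→3→4 bottleneck 20, total now 33
augment #3: 8→6→1→4 bottleneck 1, total now 34
augment #4: 8→6→3→4 bottleneck 1, total now 35
augment #5: 8→6→5→1→4 bottleneck 1, total now 36
augment #6: 8→6→5→11→4 bottleneck 14, total now 50

Maximum flow value: 50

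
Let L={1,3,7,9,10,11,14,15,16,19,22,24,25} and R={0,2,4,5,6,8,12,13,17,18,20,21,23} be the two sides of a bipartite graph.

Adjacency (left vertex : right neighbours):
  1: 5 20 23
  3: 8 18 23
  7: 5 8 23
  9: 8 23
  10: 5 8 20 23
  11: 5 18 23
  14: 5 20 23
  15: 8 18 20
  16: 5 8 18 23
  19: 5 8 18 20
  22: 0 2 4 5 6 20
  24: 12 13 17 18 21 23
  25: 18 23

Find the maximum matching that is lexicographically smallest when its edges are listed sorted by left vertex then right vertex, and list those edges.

|M| = 7 (so the lex-smallest maximum matching has 7 edges)
process left vertices in ascending order; for each, take the smallest-labelled available neighbour that still permits 7 edges overall, or leave it unmatched if none does
lex-smallest matching: {1-5, 3-8, 7-23, 10-20, 11-18, 22-0, 24-12}

Lex-smallest maximum matching: {(1,5), (3,8), (7,23), (10,20), (11,18), (22,0), (24,12)}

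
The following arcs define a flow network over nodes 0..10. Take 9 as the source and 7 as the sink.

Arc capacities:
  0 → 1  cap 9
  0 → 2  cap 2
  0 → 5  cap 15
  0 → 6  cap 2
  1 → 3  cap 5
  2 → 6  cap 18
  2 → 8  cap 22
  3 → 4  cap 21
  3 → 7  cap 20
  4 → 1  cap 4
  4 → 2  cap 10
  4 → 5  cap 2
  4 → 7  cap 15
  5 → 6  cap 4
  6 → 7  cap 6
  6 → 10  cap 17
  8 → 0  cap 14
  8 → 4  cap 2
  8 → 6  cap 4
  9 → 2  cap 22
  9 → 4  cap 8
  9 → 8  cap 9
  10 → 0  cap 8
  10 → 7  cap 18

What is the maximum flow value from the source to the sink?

Maximum flow value: 38

augment #1: 9→4→7 bottleneck 8, total now 8
augment #2: 9→2→6→7 bottleneck 6, total now 14
augment #3: 9→8→4→7 bottleneck 2, total now 16
augment #4: 9→2→6→10→7 bottleneck 12, total now 28
augment #5: 9→8→6→10→7 bottleneck 4, total now 32
augment #6: 9→8→0→1→3→7 bottleneck 3, total now 35
augment #7: 9→2→8→0→1→3→7 bottleneck 2, total now 37
augment #8: 9→2→8→0→6→10→7 bottleneck 1, total now 38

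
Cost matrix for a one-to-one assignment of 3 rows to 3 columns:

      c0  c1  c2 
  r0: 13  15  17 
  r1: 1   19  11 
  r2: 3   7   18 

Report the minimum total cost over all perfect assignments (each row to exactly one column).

optimal assignment: row0→col2 (cost 17), row1→col0 (cost 1), row2→col1 (cost 7)
total = 17 + 1 + 7 = 25

Minimum assignment cost: 25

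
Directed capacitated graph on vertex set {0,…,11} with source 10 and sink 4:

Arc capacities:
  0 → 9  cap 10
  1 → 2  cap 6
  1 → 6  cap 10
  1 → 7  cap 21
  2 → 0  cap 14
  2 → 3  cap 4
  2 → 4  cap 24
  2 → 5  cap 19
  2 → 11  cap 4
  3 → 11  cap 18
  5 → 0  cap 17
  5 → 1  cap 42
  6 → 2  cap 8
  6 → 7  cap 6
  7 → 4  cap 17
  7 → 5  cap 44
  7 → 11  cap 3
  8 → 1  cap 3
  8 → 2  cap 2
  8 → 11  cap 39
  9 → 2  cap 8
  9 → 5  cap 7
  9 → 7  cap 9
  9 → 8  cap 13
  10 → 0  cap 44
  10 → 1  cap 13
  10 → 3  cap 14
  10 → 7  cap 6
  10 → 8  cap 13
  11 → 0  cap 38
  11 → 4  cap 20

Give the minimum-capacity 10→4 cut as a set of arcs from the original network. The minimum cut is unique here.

augment #1: 10→7→4 push 6
augment #2: 10→1→2→4 push 6
augment #3: 10→1→7→4 push 7
augment #4: 10→3→11→4 push 14
augment #5: 10→8→2→4 push 2
augment #6: 10→8→11→4 push 6
augment #7: 10→0→9→2→4 push 8
augment #8: 10→0→9→7→4 push 2
augment #9: 10→8→1→7→4 push 2
augment #10: 10→8→1→6→2→4 push 1
max flow = 54; residual-reachable set from 10 gives S-side
cut edges (S→T): {(0,9), (8,1), (8,2), (10,1), (10,7), (11,4)} total cap 54

Min-cut arcs: {(0,9), (8,1), (8,2), (10,1), (10,7), (11,4)} (total capacity 54)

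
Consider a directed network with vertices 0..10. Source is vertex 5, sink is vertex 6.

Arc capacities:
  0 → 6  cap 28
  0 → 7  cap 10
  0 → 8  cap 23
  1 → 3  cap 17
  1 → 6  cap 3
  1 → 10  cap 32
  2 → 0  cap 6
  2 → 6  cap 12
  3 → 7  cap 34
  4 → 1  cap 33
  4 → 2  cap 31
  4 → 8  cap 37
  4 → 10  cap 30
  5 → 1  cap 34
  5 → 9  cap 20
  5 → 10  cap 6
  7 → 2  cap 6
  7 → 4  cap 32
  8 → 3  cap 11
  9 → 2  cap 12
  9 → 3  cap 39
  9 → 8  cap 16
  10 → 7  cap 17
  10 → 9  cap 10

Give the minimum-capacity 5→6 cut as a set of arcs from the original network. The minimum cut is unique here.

augment #1: 5→1→6 push 3
augment #2: 5→9→2→6 push 12
augment #3: 5→10→7→2→0→6 push 6
max flow = 21; residual-reachable set from 5 gives S-side
cut edges (S→T): {(1,6), (2,0), (2,6)} total cap 21

Min-cut arcs: {(1,6), (2,0), (2,6)} (total capacity 21)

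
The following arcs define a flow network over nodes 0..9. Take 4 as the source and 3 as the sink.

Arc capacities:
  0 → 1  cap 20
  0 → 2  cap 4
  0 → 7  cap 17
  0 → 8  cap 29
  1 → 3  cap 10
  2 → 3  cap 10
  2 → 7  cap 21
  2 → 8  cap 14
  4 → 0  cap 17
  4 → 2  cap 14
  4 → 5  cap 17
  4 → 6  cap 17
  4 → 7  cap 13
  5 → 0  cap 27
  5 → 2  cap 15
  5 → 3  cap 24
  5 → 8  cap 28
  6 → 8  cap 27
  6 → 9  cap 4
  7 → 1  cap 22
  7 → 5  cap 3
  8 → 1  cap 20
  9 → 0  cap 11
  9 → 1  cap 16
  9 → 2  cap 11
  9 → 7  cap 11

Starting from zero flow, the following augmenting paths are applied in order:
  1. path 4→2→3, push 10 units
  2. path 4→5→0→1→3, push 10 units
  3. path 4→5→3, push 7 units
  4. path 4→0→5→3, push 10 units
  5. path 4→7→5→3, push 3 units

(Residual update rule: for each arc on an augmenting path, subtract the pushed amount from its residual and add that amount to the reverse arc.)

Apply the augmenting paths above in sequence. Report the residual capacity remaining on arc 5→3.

after path 1 (4→2→3, push 10): res(5,3)=24
after path 2 (4→5→0→1→3, push 10): res(5,3)=24
after path 3 (4→5→3, push 7): res(5,3)=17
after path 4 (4→0→5→3, push 10): res(5,3)=7
after path 5 (4→7→5→3, push 3): res(5,3)=4

Residual capacity of (5,3): 4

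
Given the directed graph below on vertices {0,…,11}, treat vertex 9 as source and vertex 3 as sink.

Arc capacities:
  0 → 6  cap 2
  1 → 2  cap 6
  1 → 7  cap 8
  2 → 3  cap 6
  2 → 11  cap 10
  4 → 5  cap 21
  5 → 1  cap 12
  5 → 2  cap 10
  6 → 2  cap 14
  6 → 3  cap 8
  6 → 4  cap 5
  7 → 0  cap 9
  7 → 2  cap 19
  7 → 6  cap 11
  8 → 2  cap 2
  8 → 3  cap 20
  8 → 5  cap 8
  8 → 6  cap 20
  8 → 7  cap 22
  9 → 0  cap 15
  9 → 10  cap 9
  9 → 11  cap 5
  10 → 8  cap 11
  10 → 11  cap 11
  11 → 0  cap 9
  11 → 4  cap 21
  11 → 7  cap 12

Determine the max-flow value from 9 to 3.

augment #1: 9→0→6→3 bottleneck 2, total now 2
augment #2: 9→10→8→3 bottleneck 9, total now 11
augment #3: 9→11→7→2→3 bottleneck 5, total now 16

Maximum flow value: 16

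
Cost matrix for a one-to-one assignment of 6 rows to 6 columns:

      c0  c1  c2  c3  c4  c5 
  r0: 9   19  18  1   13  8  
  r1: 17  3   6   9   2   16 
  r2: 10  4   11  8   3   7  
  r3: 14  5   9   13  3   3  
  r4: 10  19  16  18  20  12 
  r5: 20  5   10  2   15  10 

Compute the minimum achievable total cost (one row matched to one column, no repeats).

optimal assignment: row0→col3 (cost 1), row1→col2 (cost 6), row2→col4 (cost 3), row3→col5 (cost 3), row4→col0 (cost 10), row5→col1 (cost 5)
total = 1 + 6 + 3 + 3 + 10 + 5 = 28

Minimum assignment cost: 28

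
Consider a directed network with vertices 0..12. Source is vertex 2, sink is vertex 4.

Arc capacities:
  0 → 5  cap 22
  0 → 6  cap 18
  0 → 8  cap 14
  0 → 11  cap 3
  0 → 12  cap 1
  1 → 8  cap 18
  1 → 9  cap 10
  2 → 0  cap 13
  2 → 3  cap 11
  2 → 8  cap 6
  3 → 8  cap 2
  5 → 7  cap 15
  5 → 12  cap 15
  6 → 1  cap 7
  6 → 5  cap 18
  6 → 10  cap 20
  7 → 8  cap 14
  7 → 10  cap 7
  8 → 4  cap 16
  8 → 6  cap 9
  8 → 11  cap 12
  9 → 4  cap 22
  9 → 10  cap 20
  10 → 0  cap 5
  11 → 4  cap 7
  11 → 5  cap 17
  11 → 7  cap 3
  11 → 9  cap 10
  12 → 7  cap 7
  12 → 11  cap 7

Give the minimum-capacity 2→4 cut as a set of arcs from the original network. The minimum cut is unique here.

augment #1: 2→8→4 push 6
augment #2: 2→0→8→4 push 10
augment #3: 2→0→11→4 push 3
augment #4: 2→3→8→11→4 push 2
max flow = 21; residual-reachable set from 2 gives S-side
cut edges (S→T): {(2,0), (2,8), (3,8)} total cap 21

Min-cut arcs: {(2,0), (2,8), (3,8)} (total capacity 21)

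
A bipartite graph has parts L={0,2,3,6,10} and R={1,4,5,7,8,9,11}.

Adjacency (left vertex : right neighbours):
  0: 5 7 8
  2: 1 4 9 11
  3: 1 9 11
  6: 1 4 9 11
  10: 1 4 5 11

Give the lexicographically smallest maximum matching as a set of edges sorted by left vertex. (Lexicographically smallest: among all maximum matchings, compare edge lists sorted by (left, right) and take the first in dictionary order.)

Lex-smallest maximum matching: {(0,5), (2,1), (3,9), (6,4), (10,11)}

|M| = 5 (so the lex-smallest maximum matching has 5 edges)
process left vertices in ascending order; for each, take the smallest-labelled available neighbour that still permits 5 edges overall, or leave it unmatched if none does
lex-smallest matching: {0-5, 2-1, 3-9, 6-4, 10-11}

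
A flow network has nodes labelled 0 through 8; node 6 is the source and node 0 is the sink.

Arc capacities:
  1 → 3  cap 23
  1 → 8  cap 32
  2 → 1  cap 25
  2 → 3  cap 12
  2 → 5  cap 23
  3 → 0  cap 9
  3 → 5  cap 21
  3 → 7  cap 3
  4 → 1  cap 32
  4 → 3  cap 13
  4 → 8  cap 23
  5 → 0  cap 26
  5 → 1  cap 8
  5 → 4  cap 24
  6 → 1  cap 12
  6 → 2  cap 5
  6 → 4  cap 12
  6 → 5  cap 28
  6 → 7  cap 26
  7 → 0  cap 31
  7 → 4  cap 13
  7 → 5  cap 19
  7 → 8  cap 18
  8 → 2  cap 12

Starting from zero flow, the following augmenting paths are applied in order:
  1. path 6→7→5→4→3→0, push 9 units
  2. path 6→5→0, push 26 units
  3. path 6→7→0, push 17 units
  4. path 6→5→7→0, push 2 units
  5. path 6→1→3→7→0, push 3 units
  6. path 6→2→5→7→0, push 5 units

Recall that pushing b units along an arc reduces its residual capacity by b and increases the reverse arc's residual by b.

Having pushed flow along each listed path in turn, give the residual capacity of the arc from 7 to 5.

Residual capacity of (7,5): 17

after path 1 (6→7→5→4→3→0, push 9): res(7,5)=10
after path 2 (6→5→0, push 26): res(7,5)=10
after path 3 (6→7→0, push 17): res(7,5)=10
after path 4 (6→5→7→0, push 2): res(7,5)=12
after path 5 (6→1→3→7→0, push 3): res(7,5)=12
after path 6 (6→2→5→7→0, push 5): res(7,5)=17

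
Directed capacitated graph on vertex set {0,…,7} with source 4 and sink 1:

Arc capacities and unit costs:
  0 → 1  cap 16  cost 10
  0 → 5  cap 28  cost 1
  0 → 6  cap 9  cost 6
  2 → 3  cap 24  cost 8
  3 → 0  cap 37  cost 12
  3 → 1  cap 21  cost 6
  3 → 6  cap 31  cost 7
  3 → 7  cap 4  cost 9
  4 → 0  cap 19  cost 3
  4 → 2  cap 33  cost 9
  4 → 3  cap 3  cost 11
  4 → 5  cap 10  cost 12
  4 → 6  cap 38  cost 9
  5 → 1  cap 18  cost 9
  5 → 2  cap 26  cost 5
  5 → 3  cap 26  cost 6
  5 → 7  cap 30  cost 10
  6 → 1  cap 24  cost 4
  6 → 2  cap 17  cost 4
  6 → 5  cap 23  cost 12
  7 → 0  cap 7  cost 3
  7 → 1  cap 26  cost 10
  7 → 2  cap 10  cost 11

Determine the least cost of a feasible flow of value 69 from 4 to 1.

Minimum cost for 69 units: 1119

shortest-cost path #1: 4→6→1 push 24 @ unit cost 13 (adds 312)
shortest-cost path #2: 4→0→1 push 16 @ unit cost 13 (adds 208)
shortest-cost path #3: 4→0→5→1 push 3 @ unit cost 13 (adds 39)
shortest-cost path #4: 4→3→1 push 3 @ unit cost 17 (adds 51)
shortest-cost path #5: 4→5→1 push 10 @ unit cost 21 (adds 210)
shortest-cost path #6: 4→2→3→1 push 13 @ unit cost 23 (adds 299)
total cost = 1119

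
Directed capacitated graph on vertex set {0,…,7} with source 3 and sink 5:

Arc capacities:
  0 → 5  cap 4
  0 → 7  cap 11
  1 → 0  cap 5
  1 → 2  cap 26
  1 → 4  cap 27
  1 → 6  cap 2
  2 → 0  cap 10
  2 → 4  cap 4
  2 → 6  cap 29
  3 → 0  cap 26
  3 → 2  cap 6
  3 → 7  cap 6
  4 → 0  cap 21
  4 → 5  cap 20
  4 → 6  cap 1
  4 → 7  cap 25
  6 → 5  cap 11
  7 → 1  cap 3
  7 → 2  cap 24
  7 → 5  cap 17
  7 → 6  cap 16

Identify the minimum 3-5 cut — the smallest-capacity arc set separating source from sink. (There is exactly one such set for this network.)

Min-cut arcs: {(0,5), (0,7), (3,2), (3,7)} (total capacity 27)

augment #1: 3→0→5 push 4
augment #2: 3→7→5 push 6
augment #3: 3→0→7→5 push 11
augment #4: 3→2→4→5 push 4
augment #5: 3→2→6→5 push 2
max flow = 27; residual-reachable set from 3 gives S-side
cut edges (S→T): {(0,5), (0,7), (3,2), (3,7)} total cap 27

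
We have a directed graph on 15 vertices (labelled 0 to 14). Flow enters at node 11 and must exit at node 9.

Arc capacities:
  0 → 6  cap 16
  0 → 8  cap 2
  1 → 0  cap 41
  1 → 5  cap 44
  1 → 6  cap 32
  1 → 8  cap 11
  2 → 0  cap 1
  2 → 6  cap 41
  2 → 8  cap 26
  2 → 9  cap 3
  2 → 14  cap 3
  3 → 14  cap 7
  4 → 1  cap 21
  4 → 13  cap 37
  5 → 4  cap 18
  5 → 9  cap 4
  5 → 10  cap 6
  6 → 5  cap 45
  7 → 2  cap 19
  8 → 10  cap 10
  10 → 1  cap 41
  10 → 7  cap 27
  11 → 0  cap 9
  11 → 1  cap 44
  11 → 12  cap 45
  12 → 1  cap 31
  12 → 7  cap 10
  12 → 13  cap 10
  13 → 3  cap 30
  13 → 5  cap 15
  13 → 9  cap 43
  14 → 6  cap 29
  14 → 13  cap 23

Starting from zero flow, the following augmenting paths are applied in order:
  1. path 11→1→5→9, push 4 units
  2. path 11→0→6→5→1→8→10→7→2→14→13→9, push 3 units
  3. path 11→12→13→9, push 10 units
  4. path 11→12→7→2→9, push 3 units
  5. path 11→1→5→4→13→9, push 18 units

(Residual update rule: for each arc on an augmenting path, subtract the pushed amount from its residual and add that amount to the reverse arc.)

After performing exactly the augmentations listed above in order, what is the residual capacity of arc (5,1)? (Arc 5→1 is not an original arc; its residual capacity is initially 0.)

after path 1 (11→1→5→9, push 4): res(5,1)=4
after path 2 (11→0→6→5→1→8→10→7→2→14→13→9, push 3): res(5,1)=1
after path 3 (11→12→13→9, push 10): res(5,1)=1
after path 4 (11→12→7→2→9, push 3): res(5,1)=1
after path 5 (11→1→5→4→13→9, push 18): res(5,1)=19

Residual capacity of (5,1): 19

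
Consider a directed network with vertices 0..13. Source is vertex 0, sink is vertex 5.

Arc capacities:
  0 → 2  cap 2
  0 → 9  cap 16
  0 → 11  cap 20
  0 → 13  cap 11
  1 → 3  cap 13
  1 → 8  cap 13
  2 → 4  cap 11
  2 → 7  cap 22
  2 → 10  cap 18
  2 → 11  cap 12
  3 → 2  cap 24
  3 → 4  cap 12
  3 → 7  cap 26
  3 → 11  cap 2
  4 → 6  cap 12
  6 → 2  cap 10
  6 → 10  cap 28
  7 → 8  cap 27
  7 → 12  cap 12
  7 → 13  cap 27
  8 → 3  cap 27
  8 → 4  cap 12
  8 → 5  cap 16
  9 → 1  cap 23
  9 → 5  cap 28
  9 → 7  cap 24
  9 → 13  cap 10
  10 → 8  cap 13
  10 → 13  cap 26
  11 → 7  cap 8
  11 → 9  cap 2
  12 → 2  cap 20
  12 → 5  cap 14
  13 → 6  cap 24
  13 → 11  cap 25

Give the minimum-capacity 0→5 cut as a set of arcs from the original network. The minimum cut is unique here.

Min-cut arcs: {(0,2), (0,9), (0,13), (11,7), (11,9)} (total capacity 39)

augment #1: 0→9→5 push 16
augment #2: 0→11→9→5 push 2
augment #3: 0→2→7→8→5 push 2
augment #4: 0→11→7→8→5 push 8
augment #5: 0→13→6→10→8→5 push 6
augment #6: 0→13→6→2→7→12→5 push 5
max flow = 39; residual-reachable set from 0 gives S-side
cut edges (S→T): {(0,2), (0,9), (0,13), (11,7), (11,9)} total cap 39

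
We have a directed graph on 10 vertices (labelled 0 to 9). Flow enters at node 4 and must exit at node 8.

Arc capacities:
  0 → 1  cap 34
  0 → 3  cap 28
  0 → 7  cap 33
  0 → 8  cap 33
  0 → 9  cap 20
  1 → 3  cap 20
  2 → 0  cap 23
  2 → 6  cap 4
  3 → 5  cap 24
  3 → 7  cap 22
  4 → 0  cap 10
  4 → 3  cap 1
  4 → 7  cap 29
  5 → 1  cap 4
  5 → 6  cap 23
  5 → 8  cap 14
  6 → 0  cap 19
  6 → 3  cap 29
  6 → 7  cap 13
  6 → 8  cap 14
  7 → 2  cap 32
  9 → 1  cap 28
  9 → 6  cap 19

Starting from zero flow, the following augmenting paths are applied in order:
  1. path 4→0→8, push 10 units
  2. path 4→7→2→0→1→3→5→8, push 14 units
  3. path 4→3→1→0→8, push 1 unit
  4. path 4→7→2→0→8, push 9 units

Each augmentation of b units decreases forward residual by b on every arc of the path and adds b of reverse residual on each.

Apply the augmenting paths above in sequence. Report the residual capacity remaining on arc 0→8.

Residual capacity of (0,8): 13

after path 1 (4→0→8, push 10): res(0,8)=23
after path 2 (4→7→2→0→1→3→5→8, push 14): res(0,8)=23
after path 3 (4→3→1→0→8, push 1): res(0,8)=22
after path 4 (4→7→2→0→8, push 9): res(0,8)=13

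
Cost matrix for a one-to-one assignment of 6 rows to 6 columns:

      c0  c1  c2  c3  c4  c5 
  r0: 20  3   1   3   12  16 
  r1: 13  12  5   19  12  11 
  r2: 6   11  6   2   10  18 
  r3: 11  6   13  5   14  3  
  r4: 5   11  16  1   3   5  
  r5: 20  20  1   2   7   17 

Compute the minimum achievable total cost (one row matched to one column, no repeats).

optimal assignment: row0→col1 (cost 3), row1→col2 (cost 5), row2→col0 (cost 6), row3→col5 (cost 3), row4→col4 (cost 3), row5→col3 (cost 2)
total = 3 + 5 + 6 + 3 + 3 + 2 = 22

Minimum assignment cost: 22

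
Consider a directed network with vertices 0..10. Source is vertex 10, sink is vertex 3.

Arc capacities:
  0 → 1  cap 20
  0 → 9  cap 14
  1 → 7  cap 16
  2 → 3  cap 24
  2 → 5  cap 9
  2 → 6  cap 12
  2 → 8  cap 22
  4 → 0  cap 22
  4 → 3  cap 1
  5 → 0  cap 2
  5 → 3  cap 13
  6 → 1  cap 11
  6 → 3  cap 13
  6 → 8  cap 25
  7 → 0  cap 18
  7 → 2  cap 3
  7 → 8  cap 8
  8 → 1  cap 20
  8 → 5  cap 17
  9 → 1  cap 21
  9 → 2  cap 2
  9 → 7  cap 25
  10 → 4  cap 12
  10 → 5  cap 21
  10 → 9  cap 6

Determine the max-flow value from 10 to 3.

augment #1: 10→4→3 bottleneck 1, total now 1
augment #2: 10→5→3 bottleneck 13, total now 14
augment #3: 10→9→2→3 bottleneck 2, total now 16
augment #4: 10→9→7→2→3 bottleneck 3, total now 19

Maximum flow value: 19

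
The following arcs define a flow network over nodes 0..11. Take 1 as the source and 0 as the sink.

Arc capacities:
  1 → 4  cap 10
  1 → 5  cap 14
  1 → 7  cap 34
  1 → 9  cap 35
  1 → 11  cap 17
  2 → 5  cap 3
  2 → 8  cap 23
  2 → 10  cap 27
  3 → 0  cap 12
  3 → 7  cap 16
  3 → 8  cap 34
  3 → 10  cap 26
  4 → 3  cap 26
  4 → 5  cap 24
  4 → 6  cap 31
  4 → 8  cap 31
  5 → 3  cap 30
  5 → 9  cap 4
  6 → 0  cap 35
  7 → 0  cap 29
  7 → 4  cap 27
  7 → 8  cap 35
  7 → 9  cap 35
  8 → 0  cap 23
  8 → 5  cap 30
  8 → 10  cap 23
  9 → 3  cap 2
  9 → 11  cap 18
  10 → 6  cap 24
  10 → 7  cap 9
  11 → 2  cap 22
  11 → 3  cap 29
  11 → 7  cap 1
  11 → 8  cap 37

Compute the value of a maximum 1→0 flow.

augment #1: 1→7→0 bottleneck 29, total now 29
augment #2: 1→4→3→0 bottleneck 10, total now 39
augment #3: 1→5→3→0 bottleneck 2, total now 41
augment #4: 1→7→8→0 bottleneck 5, total now 46
augment #5: 1→11→8→0 bottleneck 17, total now 63
augment #6: 1→5→3→8→0 bottleneck 1, total now 64
augment #7: 1→5→3→4→6→0 bottleneck 10, total now 74
augment #8: 1→5→3→10→6→0 bottleneck 1, total now 75
augment #9: 1→9→3→10→6→0 bottleneck 2, total now 77
augment #10: 1→9→11→2→10→6→0 bottleneck 18, total now 95

Maximum flow value: 95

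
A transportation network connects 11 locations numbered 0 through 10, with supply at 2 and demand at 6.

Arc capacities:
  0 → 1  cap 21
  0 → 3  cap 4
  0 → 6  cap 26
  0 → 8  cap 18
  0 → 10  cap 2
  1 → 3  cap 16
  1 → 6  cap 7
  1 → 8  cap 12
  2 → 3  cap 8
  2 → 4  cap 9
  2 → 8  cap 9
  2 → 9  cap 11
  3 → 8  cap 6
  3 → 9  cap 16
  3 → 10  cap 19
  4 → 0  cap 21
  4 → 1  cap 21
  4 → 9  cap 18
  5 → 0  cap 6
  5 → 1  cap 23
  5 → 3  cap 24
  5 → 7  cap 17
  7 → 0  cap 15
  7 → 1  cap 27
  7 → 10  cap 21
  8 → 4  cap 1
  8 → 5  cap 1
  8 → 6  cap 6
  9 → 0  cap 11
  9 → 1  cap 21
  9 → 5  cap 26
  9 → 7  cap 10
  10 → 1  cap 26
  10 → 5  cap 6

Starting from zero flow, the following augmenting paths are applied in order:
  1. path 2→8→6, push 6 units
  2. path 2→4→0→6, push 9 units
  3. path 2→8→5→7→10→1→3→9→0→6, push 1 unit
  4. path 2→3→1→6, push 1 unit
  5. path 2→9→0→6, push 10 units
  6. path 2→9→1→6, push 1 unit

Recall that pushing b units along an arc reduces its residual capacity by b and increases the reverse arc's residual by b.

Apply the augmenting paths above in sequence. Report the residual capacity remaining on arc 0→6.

after path 1 (2→8→6, push 6): res(0,6)=26
after path 2 (2→4→0→6, push 9): res(0,6)=17
after path 3 (2→8→5→7→10→1→3→9→0→6, push 1): res(0,6)=16
after path 4 (2→3→1→6, push 1): res(0,6)=16
after path 5 (2→9→0→6, push 10): res(0,6)=6
after path 6 (2→9→1→6, push 1): res(0,6)=6

Residual capacity of (0,6): 6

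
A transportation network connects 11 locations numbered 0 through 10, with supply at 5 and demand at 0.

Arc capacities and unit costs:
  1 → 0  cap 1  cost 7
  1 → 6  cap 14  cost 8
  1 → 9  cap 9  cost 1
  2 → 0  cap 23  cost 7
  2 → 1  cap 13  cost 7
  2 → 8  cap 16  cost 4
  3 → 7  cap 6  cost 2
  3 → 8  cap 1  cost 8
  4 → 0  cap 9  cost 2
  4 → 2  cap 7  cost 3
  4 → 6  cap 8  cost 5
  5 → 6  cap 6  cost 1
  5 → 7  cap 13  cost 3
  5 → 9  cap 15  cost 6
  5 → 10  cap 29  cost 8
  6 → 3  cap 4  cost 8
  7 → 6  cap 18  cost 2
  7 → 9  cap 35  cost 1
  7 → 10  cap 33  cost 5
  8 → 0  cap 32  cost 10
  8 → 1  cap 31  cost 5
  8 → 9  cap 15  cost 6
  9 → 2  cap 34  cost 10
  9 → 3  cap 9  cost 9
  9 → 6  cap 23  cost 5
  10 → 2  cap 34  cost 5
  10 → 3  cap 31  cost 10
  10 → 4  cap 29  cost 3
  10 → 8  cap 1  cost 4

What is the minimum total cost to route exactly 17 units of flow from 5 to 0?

shortest-cost path #1: 5→10→4→0 push 9 @ unit cost 13 (adds 117)
shortest-cost path #2: 5→10→2→0 push 8 @ unit cost 20 (adds 160)
total cost = 277

Minimum cost for 17 units: 277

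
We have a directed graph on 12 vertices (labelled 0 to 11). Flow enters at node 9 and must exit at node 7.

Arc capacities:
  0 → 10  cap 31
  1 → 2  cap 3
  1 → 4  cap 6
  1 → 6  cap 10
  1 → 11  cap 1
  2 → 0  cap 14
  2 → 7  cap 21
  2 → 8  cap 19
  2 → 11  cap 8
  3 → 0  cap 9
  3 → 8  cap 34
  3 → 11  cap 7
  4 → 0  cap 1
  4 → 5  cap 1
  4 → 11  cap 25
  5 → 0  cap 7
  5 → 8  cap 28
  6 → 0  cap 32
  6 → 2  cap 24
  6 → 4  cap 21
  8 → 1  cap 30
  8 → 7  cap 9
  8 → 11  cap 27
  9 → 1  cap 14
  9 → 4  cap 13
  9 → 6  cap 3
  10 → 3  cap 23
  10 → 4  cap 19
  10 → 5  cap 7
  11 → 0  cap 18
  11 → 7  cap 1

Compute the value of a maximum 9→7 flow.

Maximum flow value: 26

augment #1: 9→1→2→7 bottleneck 3, total now 3
augment #2: 9→1→11→7 bottleneck 1, total now 4
augment #3: 9→6→2→7 bottleneck 3, total now 7
augment #4: 9→1→6→2→7 bottleneck 10, total now 17
augment #5: 9→4→5→8→7 bottleneck 1, total now 18
augment #6: 9→4→0→10→3→8→7 bottleneck 1, total now 19
augment #7: 9→4→11→0→10→3→8→7 bottleneck 7, total now 26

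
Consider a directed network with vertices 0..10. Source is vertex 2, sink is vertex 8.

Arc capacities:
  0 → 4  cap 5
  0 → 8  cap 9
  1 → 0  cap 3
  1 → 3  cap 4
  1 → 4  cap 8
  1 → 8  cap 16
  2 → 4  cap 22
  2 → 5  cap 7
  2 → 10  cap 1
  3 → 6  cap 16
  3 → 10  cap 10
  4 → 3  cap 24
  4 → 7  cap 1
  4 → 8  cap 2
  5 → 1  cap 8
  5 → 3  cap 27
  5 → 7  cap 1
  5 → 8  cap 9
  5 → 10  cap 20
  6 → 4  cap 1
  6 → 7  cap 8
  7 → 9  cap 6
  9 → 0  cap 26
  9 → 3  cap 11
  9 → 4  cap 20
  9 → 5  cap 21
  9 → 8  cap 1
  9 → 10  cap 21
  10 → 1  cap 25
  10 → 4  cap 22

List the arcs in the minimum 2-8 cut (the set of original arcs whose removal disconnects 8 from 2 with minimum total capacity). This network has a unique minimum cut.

augment #1: 2→4→8 push 2
augment #2: 2→5→8 push 7
augment #3: 2→10→1→8 push 1
augment #4: 2→4→7→9→8 push 1
augment #5: 2→4→3→10→1→8 push 10
augment #6: 2→4→3→6→7→9→0→8 push 5
max flow = 26; residual-reachable set from 2 gives S-side
cut edges (S→T): {(2,5), (2,10), (3,10), (4,8), (7,9)} total cap 26

Min-cut arcs: {(2,5), (2,10), (3,10), (4,8), (7,9)} (total capacity 26)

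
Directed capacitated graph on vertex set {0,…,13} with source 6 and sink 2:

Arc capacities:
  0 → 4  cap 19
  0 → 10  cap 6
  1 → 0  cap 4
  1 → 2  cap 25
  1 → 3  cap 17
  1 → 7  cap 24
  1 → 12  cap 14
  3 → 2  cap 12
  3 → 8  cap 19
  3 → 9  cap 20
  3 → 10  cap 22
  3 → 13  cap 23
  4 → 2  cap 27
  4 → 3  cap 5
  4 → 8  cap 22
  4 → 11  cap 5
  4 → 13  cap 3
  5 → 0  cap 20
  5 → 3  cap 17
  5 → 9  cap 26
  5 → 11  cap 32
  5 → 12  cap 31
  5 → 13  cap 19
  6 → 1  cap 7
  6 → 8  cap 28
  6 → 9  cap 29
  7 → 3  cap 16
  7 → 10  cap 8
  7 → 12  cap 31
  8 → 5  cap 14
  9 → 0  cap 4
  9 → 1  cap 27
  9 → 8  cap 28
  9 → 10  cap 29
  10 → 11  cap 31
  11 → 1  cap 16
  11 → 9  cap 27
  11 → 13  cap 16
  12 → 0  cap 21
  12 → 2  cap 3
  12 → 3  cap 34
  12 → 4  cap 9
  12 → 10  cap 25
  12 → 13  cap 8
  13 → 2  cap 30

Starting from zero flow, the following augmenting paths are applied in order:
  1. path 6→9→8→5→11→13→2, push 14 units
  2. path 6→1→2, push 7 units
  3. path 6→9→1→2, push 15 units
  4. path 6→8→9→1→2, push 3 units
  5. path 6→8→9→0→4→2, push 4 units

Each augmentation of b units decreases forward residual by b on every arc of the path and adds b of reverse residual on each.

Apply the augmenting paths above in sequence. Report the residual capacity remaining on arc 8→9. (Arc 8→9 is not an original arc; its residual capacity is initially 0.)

Residual capacity of (8,9): 7

after path 1 (6→9→8→5→11→13→2, push 14): res(8,9)=14
after path 2 (6→1→2, push 7): res(8,9)=14
after path 3 (6→9→1→2, push 15): res(8,9)=14
after path 4 (6→8→9→1→2, push 3): res(8,9)=11
after path 5 (6→8→9→0→4→2, push 4): res(8,9)=7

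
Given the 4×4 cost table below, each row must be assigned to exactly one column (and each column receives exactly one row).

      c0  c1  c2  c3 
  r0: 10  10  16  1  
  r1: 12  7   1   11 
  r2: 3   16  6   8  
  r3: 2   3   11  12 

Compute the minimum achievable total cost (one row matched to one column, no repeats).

Minimum assignment cost: 8

optimal assignment: row0→col3 (cost 1), row1→col2 (cost 1), row2→col0 (cost 3), row3→col1 (cost 3)
total = 1 + 1 + 3 + 3 = 8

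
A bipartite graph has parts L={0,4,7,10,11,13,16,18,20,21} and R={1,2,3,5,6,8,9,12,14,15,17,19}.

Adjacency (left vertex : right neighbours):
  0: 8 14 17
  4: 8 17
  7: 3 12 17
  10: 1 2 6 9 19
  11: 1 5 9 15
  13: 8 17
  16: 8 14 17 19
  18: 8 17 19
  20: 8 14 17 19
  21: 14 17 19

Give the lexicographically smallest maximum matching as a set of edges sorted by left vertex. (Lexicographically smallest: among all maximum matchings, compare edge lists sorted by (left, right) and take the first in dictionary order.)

Lex-smallest maximum matching: {(0,8), (4,17), (7,3), (10,1), (11,5), (16,14), (18,19)}

|M| = 7 (so the lex-smallest maximum matching has 7 edges)
process left vertices in ascending order; for each, take the smallest-labelled available neighbour that still permits 7 edges overall, or leave it unmatched if none does
lex-smallest matching: {0-8, 4-17, 7-3, 10-1, 11-5, 16-14, 18-19}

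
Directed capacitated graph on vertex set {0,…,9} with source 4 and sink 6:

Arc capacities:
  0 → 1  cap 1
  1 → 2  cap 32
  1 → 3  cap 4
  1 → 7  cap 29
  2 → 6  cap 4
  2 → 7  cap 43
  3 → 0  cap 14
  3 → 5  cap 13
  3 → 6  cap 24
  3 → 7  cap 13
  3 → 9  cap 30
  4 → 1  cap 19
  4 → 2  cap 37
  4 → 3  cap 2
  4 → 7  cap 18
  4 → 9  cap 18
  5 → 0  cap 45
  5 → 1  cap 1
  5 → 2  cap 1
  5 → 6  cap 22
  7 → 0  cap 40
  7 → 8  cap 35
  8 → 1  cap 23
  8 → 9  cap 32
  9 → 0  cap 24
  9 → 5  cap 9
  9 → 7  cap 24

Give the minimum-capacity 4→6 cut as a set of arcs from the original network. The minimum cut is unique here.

augment #1: 4→2→6 push 4
augment #2: 4→3→6 push 2
augment #3: 4→1→3→6 push 4
augment #4: 4→9→5→6 push 9
max flow = 19; residual-reachable set from 4 gives S-side
cut edges (S→T): {(1,3), (2,6), (4,3), (9,5)} total cap 19

Min-cut arcs: {(1,3), (2,6), (4,3), (9,5)} (total capacity 19)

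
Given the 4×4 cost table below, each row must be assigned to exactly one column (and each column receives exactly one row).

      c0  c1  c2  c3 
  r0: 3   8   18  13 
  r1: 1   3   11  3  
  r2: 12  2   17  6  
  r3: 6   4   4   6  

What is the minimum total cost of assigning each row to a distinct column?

Minimum assignment cost: 12

optimal assignment: row0→col0 (cost 3), row1→col3 (cost 3), row2→col1 (cost 2), row3→col2 (cost 4)
total = 3 + 3 + 2 + 4 = 12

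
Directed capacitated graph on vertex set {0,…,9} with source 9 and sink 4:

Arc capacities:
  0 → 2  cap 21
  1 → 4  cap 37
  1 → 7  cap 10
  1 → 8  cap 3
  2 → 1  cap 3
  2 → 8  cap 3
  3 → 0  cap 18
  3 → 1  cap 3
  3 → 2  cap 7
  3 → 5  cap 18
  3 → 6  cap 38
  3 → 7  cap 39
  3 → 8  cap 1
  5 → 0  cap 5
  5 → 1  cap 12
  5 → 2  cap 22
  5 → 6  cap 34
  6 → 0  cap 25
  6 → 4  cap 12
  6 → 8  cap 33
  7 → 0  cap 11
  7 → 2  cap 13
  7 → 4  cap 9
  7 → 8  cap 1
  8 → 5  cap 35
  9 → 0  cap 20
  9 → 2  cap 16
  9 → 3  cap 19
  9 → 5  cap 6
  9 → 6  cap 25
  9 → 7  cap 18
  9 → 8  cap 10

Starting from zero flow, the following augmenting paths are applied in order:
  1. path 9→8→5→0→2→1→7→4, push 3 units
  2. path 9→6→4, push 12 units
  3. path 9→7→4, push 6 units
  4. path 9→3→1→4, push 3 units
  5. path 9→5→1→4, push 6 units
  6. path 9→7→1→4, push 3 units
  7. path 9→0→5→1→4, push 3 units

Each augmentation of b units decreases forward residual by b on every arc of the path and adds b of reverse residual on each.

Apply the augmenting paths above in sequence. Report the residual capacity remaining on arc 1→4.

after path 1 (9→8→5→0→2→1→7→4, push 3): res(1,4)=37
after path 2 (9→6→4, push 12): res(1,4)=37
after path 3 (9→7→4, push 6): res(1,4)=37
after path 4 (9→3→1→4, push 3): res(1,4)=34
after path 5 (9→5→1→4, push 6): res(1,4)=28
after path 6 (9→7→1→4, push 3): res(1,4)=25
after path 7 (9→0→5→1→4, push 3): res(1,4)=22

Residual capacity of (1,4): 22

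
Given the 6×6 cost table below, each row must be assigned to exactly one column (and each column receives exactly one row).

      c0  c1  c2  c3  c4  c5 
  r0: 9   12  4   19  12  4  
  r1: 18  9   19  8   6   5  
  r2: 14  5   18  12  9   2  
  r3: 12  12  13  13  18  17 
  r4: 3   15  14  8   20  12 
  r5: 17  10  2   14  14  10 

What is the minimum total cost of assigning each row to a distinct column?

Minimum assignment cost: 33

optimal assignment: row0→col5 (cost 4), row1→col4 (cost 6), row2→col1 (cost 5), row3→col3 (cost 13), row4→col0 (cost 3), row5→col2 (cost 2)
total = 4 + 6 + 5 + 13 + 3 + 2 = 33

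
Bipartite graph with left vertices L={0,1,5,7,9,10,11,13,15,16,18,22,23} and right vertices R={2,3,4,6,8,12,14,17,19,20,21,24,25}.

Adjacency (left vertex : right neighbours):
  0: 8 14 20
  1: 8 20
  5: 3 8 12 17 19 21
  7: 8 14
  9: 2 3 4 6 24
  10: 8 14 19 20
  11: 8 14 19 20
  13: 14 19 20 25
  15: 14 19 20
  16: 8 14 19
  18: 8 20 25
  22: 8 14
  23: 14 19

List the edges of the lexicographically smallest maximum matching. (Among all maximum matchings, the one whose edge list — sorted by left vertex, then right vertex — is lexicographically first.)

Lex-smallest maximum matching: {(0,8), (1,20), (5,3), (7,14), (9,2), (10,19), (13,25)}

|M| = 7 (so the lex-smallest maximum matching has 7 edges)
process left vertices in ascending order; for each, take the smallest-labelled available neighbour that still permits 7 edges overall, or leave it unmatched if none does
lex-smallest matching: {0-8, 1-20, 5-3, 7-14, 9-2, 10-19, 13-25}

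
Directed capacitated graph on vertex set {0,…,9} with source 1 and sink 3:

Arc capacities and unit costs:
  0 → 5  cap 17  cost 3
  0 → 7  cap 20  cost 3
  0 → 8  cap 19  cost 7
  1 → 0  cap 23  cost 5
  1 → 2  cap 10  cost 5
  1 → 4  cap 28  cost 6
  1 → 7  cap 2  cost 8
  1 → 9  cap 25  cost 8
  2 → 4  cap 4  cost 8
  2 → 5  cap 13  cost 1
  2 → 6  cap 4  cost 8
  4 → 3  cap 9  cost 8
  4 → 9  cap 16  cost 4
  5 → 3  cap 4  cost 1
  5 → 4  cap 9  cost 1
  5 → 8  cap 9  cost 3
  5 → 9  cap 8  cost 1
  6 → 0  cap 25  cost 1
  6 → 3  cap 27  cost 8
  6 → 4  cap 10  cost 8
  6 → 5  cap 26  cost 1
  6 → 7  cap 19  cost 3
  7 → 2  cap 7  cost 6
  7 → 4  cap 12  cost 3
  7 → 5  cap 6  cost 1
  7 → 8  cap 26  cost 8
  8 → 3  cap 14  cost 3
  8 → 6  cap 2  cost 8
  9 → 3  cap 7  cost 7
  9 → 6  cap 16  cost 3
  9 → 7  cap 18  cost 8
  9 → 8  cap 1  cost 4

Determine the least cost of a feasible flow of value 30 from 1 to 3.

shortest-cost path #1: 1→2→5→3 push 4 @ unit cost 7 (adds 28)
shortest-cost path #2: 1→2→5→8→3 push 6 @ unit cost 12 (adds 72)
shortest-cost path #3: 1→4→3 push 9 @ unit cost 14 (adds 126)
shortest-cost path #4: 1→0→5→8→3 push 3 @ unit cost 14 (adds 42)
shortest-cost path #5: 1→9→3 push 7 @ unit cost 15 (adds 105)
shortest-cost path #6: 1→9→8→3 push 1 @ unit cost 15 (adds 15)
total cost = 388

Minimum cost for 30 units: 388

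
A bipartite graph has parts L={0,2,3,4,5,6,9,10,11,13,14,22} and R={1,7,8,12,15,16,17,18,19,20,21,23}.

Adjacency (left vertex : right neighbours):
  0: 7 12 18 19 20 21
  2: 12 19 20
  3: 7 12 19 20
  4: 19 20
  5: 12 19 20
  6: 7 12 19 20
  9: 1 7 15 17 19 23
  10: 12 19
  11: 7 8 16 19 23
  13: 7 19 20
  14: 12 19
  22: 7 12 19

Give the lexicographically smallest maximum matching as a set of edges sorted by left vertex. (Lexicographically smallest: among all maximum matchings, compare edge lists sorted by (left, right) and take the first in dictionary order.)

Lex-smallest maximum matching: {(0,18), (2,12), (3,7), (4,19), (5,20), (9,1), (11,8)}

|M| = 7 (so the lex-smallest maximum matching has 7 edges)
process left vertices in ascending order; for each, take the smallest-labelled available neighbour that still permits 7 edges overall, or leave it unmatched if none does
lex-smallest matching: {0-18, 2-12, 3-7, 4-19, 5-20, 9-1, 11-8}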